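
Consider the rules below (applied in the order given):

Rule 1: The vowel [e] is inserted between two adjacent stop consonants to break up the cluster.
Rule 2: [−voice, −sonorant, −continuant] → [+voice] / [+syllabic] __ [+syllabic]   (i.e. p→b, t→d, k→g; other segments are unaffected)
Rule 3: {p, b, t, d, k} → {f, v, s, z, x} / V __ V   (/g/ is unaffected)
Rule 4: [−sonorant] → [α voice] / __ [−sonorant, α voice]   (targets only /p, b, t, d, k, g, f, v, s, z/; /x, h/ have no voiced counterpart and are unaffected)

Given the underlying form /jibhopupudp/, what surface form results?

Rule 1 (stop-cluster e-epenthesis): /d/ and /p/ form a stop–stop cluster, so [e] is inserted between them. /jibhopupudp/ → jibhopupudep.
Rule 2 (intervocalic voicing): /p/ is a voiceless stop between vowels /o/ and /u/, so it voices to [b]. /p/ is a voiceless stop between vowels /u/ and /u/, so it voices to [b]. /jibhopupudep/ → jibhobubudep.
Rule 3 (intervocalic spirantization): /b/ is a stop between vowels /o/ and /u/, so it spirantizes to the fricative [v]. /b/ is a stop between vowels /u/ and /u/, so it spirantizes to the fricative [v]. /d/ is a stop between vowels /u/ and /e/, so it spirantizes to the fricative [z]. /jibhobubudep/ → jibhovuvuzep.
Rule 4 (regressive voicing assimilation): /b/ precedes the voiceless obstruent /h/, so it devoices to [p] by assimilation. /jibhovuvuzep/ → jiphovuvuzep.

jiphovuvuzep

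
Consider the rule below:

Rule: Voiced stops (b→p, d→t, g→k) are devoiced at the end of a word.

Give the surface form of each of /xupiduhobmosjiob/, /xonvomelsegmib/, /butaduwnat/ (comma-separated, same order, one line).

/xupiduhobmosjiob/: /b/ is a voiced stop in word-final position, so it devoices to [p]. → [xupiduhobmosjiop].
/xonvomelsegmib/: /b/ is a voiced stop in word-final position, so it devoices to [p]. → [xonvomelsegmip].
/butaduwnat/: the rule's environment is not met; surfaces unchanged as [butaduwnat].

xupiduhobmosjiop, xonvomelsegmip, butaduwnat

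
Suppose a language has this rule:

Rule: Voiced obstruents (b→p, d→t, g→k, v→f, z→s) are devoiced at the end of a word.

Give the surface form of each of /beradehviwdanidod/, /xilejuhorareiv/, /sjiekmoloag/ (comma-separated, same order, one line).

/beradehviwdanidod/: /d/ is a voiced obstruent in word-final position, so it devoices to [t]. → [beradehviwdanidot].
/xilejuhorareiv/: /v/ is a voiced obstruent in word-final position, so it devoices to [f]. → [xilejuhorareif].
/sjiekmoloag/: /g/ is a voiced obstruent in word-final position, so it devoices to [k]. → [sjiekmoloak].

beradehviwdanidot, xilejuhorareif, sjiekmoloak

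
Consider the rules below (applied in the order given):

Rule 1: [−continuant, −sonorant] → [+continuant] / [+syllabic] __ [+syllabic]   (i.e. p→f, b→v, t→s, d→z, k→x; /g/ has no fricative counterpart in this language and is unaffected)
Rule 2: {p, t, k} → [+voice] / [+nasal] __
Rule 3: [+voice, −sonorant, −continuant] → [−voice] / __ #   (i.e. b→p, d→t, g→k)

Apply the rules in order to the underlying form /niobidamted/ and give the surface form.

niovizamdet

Rule 1 (intervocalic spirantization): /b/ is a stop between vowels /o/ and /i/, so it spirantizes to the fricative [v]. /d/ is a stop between vowels /i/ and /a/, so it spirantizes to the fricative [z]. /niobidamted/ → niovizamted.
Rule 2 (post-nasal voicing): /t/ is a voiceless stop immediately after the nasal /m/, so it voices to [d]. /niovizamted/ → niovizamded.
Rule 3 (final devoicing): /d/ is a voiced stop in word-final position, so it devoices to [t]. /niovizamded/ → niovizamdet.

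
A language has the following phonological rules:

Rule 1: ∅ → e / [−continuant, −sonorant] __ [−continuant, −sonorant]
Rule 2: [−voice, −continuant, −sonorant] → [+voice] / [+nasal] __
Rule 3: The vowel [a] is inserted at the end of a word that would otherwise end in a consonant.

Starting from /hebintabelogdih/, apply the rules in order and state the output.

hebindabelogediha

Rule 1 (stop-cluster e-epenthesis): /g/ and /d/ form a stop–stop cluster, so [e] is inserted between them. /hebintabelogdih/ → hebintabelogedih.
Rule 2 (post-nasal voicing): /t/ is a voiceless stop immediately after the nasal /n/, so it voices to [d]. /hebintabelogedih/ → hebindabelogedih.
Rule 3 (final a-epenthesis): the form ends in the consonant /h/, so [a] is inserted word-finally. /hebindabelogedih/ → hebindabelogediha.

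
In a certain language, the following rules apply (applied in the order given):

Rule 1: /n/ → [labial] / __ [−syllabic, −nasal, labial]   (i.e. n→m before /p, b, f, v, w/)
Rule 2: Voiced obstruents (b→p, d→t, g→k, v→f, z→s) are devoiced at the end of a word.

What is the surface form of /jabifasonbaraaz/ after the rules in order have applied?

Rule 1 (nasal place assimilation): /n/ precedes the labial consonant /b/, so it assimilates in place to [m]. /jabifasonbaraaz/ → jabifasombaraaz.
Rule 2 (final devoicing): /z/ is a voiced obstruent in word-final position, so it devoices to [s]. /jabifasombaraaz/ → jabifasombaraas.

jabifasombaraas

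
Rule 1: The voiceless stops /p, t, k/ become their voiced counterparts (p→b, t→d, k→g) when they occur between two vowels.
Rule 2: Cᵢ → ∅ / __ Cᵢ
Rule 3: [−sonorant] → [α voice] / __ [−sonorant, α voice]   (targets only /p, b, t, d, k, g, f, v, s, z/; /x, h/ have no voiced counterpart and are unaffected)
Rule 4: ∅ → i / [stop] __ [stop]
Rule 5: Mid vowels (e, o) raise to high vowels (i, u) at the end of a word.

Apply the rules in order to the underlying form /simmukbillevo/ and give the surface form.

simugibilevu

Rule 1 (intervocalic voicing): no segment meets the environment; /simmukbillevo/ is unchanged.
Rule 2 (degemination): /mm/ is a geminate; the first /m/ deletes. /ll/ is a geminate; the first /l/ deletes. /simmukbillevo/ → simukbilevo.
Rule 3 (regressive voicing assimilation): /k/ precedes the voiced obstruent /b/, so it voices to [g] by assimilation. /simukbilevo/ → simugbilevo.
Rule 4 (stop-cluster i-epenthesis): /g/ and /b/ form a stop–stop cluster, so [i] is inserted between them. /simugbilevo/ → simugibilevo.
Rule 5 (final vowel raising): /o/ is a mid vowel in word-final position, so it raises to [u]. /simugibilevo/ → simugibilevu.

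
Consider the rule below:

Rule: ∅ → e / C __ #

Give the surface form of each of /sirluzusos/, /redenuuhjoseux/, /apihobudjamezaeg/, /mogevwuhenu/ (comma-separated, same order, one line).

/sirluzusos/: the form ends in the consonant /s/, so [e] is inserted word-finally. → [sirluzusose].
/redenuuhjoseux/: the form ends in the consonant /x/, so [e] is inserted word-finally. → [redenuuhjoseuxe].
/apihobudjamezaeg/: the form ends in the consonant /g/, so [e] is inserted word-finally. → [apihobudjamezaege].
/mogevwuhenu/: the rule's environment is not met; surfaces unchanged as [mogevwuhenu].

sirluzusose, redenuuhjoseuxe, apihobudjamezaege, mogevwuhenu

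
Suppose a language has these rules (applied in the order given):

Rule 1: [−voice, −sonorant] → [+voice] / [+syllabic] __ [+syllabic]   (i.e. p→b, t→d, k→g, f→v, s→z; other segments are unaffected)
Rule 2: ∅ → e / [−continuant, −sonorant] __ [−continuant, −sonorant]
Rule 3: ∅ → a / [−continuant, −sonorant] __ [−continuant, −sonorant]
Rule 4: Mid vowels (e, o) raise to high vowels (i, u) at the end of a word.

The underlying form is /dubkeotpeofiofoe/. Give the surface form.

Rule 1 (intervocalic voicing): /f/ is a voiceless obstruent between vowels /o/ and /i/, so it voices to [v]. /f/ is a voiceless obstruent between vowels /o/ and /o/, so it voices to [v]. /dubkeotpeofiofoe/ → dubkeotpeoviovoe.
Rule 2 (stop-cluster e-epenthesis): /b/ and /k/ form a stop–stop cluster, so [e] is inserted between them. /t/ and /p/ form a stop–stop cluster, so [e] is inserted between them. /dubkeotpeoviovoe/ → dubekeotepeoviovoe.
Rule 3 (stop-cluster a-epenthesis): no segment meets the environment; /dubekeotepeoviovoe/ is unchanged.
Rule 4 (final vowel raising): /e/ is a mid vowel in word-final position, so it raises to [i]. /dubekeotepeoviovoe/ → dubekeotepeoviovoi.

dubekeotepeoviovoi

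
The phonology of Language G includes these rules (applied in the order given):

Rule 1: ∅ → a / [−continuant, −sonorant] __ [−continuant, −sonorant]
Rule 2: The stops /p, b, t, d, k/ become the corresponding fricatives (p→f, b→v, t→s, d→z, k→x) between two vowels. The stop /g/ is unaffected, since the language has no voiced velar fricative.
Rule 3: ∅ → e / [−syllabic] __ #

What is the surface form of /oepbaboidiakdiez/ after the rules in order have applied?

oefavavoiziaxazieze

Rule 1 (stop-cluster a-epenthesis): /p/ and /b/ form a stop–stop cluster, so [a] is inserted between them. /k/ and /d/ form a stop–stop cluster, so [a] is inserted between them. /oepbaboidiakdiez/ → oepababoidiakadiez.
Rule 2 (intervocalic spirantization): /p/ is a stop between vowels /e/ and /a/, so it spirantizes to the fricative [f]. /b/ is a stop between vowels /a/ and /a/, so it spirantizes to the fricative [v]. /b/ is a stop between vowels /a/ and /o/, so it spirantizes to the fricative [v]. /d/ is a stop between vowels /i/ and /i/, so it spirantizes to the fricative [z]. /k/ is a stop between vowels /a/ and /a/, so it spirantizes to the fricative [x]. /d/ is a stop between vowels /a/ and /i/, so it spirantizes to the fricative [z]. /oepababoidiakadiez/ → oefavavoiziaxaziez.
Rule 3 (final e-epenthesis): the form ends in the consonant /z/, so [e] is inserted word-finally. /oefavavoiziaxaziez/ → oefavavoiziaxazieze.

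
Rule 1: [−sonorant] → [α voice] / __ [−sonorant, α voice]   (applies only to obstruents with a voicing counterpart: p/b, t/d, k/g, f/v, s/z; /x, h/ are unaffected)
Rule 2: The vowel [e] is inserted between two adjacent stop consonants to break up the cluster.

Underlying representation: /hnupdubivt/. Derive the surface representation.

Rule 1 (regressive voicing assimilation): /p/ precedes the voiced obstruent /d/, so it voices to [b] by assimilation. /v/ precedes the voiceless obstruent /t/, so it devoices to [f] by assimilation. /hnupdubivt/ → hnubdubift.
Rule 2 (stop-cluster e-epenthesis): /b/ and /d/ form a stop–stop cluster, so [e] is inserted between them. /hnubdubift/ → hnubedubift.

hnubedubift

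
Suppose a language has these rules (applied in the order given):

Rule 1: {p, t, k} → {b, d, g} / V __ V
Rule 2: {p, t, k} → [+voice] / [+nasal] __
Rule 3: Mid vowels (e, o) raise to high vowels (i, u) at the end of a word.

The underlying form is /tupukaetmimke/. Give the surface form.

tubugaetmimgi

Rule 1 (intervocalic voicing): /p/ is a voiceless stop between vowels /u/ and /u/, so it voices to [b]. /k/ is a voiceless stop between vowels /u/ and /a/, so it voices to [g]. /tupukaetmimke/ → tubugaetmimke.
Rule 2 (post-nasal voicing): /k/ is a voiceless stop immediately after the nasal /m/, so it voices to [g]. /tubugaetmimke/ → tubugaetmimge.
Rule 3 (final vowel raising): /e/ is a mid vowel in word-final position, so it raises to [i]. /tubugaetmimge/ → tubugaetmimgi.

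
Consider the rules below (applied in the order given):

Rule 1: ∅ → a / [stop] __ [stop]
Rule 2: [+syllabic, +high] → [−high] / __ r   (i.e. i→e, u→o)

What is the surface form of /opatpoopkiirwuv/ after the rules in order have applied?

opatapoopakierwuv

Rule 1 (stop-cluster a-epenthesis): /t/ and /p/ form a stop–stop cluster, so [a] is inserted between them. /p/ and /k/ form a stop–stop cluster, so [a] is inserted between them. /opatpoopkiirwuv/ → opatapoopakiirwuv.
Rule 2 (pre-rhotic lowering): /i/ is a high vowel immediately before /r/, so it lowers to [e]. /opatapoopakiirwuv/ → opatapoopakierwuv.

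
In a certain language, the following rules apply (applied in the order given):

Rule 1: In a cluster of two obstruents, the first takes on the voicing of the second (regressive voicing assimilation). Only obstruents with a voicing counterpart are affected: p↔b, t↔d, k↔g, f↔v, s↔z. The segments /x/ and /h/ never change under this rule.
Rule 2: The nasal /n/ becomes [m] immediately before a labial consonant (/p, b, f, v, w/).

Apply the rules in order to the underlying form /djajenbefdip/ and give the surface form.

djajembevdip

Rule 1 (regressive voicing assimilation): /f/ precedes the voiced obstruent /d/, so it voices to [v] by assimilation. /djajenbefdip/ → djajenbevdip.
Rule 2 (nasal place assimilation): /n/ precedes the labial consonant /b/, so it assimilates in place to [m]. /djajenbevdip/ → djajembevdip.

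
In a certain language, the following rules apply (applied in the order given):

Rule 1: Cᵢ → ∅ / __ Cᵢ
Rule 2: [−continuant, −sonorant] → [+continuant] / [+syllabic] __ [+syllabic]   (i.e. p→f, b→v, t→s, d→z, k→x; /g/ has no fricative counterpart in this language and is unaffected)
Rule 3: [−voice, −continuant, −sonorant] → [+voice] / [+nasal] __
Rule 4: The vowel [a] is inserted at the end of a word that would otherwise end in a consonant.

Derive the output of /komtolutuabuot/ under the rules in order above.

Rule 1 (degemination): no segment meets the environment; /komtolutuabuot/ is unchanged.
Rule 2 (intervocalic spirantization): /t/ is a stop between vowels /u/ and /u/, so it spirantizes to the fricative [s]. /b/ is a stop between vowels /a/ and /u/, so it spirantizes to the fricative [v]. /komtolutuabuot/ → komtolusuavuot.
Rule 3 (post-nasal voicing): /t/ is a voiceless stop immediately after the nasal /m/, so it voices to [d]. /komtolusuavuot/ → komdolusuavuot.
Rule 4 (final a-epenthesis): the form ends in the consonant /t/, so [a] is inserted word-finally. /komdolusuavuot/ → komdolusuavuota.

komdolusuavuota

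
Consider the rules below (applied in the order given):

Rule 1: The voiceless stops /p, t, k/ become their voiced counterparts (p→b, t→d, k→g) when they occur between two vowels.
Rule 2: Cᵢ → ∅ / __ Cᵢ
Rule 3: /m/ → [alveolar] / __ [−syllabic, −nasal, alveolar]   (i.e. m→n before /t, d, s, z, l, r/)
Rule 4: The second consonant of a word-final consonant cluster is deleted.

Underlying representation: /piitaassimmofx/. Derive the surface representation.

piidaasimof

Rule 1 (intervocalic voicing): /t/ is a voiceless stop between vowels /i/ and /a/, so it voices to [d]. /piitaassimmofx/ → piidaassimmofx.
Rule 2 (degemination): /ss/ is a geminate; the first /s/ deletes. /mm/ is a geminate; the first /m/ deletes. /piidaassimmofx/ → piidaasimofx.
Rule 3 (nasal place assimilation): no segment meets the environment; /piidaasimofx/ is unchanged.
Rule 4 (final cluster simplification): /x/ is the second consonant of a word-final cluster /fx/, so it deletes. /piidaasimofx/ → piidaasimof.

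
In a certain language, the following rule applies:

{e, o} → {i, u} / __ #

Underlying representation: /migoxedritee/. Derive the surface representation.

migoxedritei

Scanning /migoxedritee/: /o/ at position 4 is not in the conditioning environment; /e/ at position 6 is not in the conditioning environment; /e/ at position 11 is not in the conditioning environment; /e/ is a mid vowel in word-final position, so it raises to [i].
Result: [migoxedritei].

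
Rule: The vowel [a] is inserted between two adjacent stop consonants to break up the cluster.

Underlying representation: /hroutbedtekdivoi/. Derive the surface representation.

hroutabedatekadivoi

/t/ and /b/ form a stop–stop cluster, so [a] is inserted between them.
/d/ and /t/ form a stop–stop cluster, so [a] is inserted between them.
/k/ and /d/ form a stop–stop cluster, so [a] is inserted between them.
Surface form: [hroutabedatekadivoi].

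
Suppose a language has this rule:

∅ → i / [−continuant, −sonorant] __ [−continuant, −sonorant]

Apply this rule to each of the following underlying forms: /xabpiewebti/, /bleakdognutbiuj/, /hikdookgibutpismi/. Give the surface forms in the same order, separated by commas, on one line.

xabipiewebiti, bleakidognutibiuj, hikidookigibutipismi

/xabpiewebti/: /b/ and /p/ form a stop–stop cluster, so [i] is inserted between them. /b/ and /t/ form a stop–stop cluster, so [i] is inserted between them. → [xabipiewebiti].
/bleakdognutbiuj/: /k/ and /d/ form a stop–stop cluster, so [i] is inserted between them. /t/ and /b/ form a stop–stop cluster, so [i] is inserted between them. → [bleakidognutibiuj].
/hikdookgibutpismi/: /k/ and /d/ form a stop–stop cluster, so [i] is inserted between them. /k/ and /g/ form a stop–stop cluster, so [i] is inserted between them. /t/ and /p/ form a stop–stop cluster, so [i] is inserted between them. → [hikidookigibutipismi].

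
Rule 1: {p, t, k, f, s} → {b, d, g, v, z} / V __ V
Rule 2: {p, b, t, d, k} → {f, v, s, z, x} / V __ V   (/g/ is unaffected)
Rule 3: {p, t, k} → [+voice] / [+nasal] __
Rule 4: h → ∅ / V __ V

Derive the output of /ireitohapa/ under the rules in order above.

Rule 1 (intervocalic voicing): /t/ is a voiceless obstruent between vowels /i/ and /o/, so it voices to [d]. /p/ is a voiceless obstruent between vowels /a/ and /a/, so it voices to [b]. /ireitohapa/ → ireidohaba.
Rule 2 (intervocalic spirantization): /d/ is a stop between vowels /i/ and /o/, so it spirantizes to the fricative [z]. /b/ is a stop between vowels /a/ and /a/, so it spirantizes to the fricative [v]. /ireidohaba/ → ireizohava.
Rule 3 (post-nasal voicing): no segment meets the environment; /ireizohava/ is unchanged.
Rule 4 (intervocalic h-deletion): /h/ occurs between vowels /o/ and /a/, so it deletes. /ireizohava/ → ireizoava.

ireizoava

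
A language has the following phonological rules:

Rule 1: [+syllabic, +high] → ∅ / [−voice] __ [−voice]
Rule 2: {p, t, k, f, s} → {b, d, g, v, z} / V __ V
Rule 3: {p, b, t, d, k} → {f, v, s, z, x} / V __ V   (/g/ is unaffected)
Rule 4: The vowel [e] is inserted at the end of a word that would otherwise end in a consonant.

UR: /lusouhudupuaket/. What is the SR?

luzouhuzuvuagete

Rule 1 (high vowel syncope): no segment meets the environment; /lusouhudupuaket/ is unchanged.
Rule 2 (intervocalic voicing): /s/ is a voiceless obstruent between vowels /u/ and /o/, so it voices to [z]. /p/ is a voiceless obstruent between vowels /u/ and /u/, so it voices to [b]. /k/ is a voiceless obstruent between vowels /a/ and /e/, so it voices to [g]. /lusouhudupuaket/ → luzouhudubuaget.
Rule 3 (intervocalic spirantization): /d/ is a stop between vowels /u/ and /u/, so it spirantizes to the fricative [z]. /b/ is a stop between vowels /u/ and /u/, so it spirantizes to the fricative [v]. /luzouhudubuaget/ → luzouhuzuvuaget.
Rule 4 (final e-epenthesis): the form ends in the consonant /t/, so [e] is inserted word-finally. /luzouhuzuvuaget/ → luzouhuzuvuagete.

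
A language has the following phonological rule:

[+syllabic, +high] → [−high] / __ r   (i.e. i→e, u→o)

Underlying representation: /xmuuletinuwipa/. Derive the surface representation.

No segment of /xmuuletinuwipa/ meets the structural description of the rule, so the form surfaces unchanged.

xmuuletinuwipa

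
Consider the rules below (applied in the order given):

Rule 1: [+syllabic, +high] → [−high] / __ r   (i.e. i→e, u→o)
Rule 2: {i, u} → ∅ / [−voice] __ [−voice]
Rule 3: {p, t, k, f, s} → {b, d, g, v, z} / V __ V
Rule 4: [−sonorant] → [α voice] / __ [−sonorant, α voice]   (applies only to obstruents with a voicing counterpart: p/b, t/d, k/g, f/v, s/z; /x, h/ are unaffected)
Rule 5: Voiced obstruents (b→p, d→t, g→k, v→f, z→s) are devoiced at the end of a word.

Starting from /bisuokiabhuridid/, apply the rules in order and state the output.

bizuogiaphoridit

Rule 1 (pre-rhotic lowering): /u/ is a high vowel immediately before /r/, so it lowers to [o]. /bisuokiabhuridid/ → bisuokiabhoridid.
Rule 2 (high vowel syncope): no segment meets the environment; /bisuokiabhoridid/ is unchanged.
Rule 3 (intervocalic voicing): /s/ is a voiceless obstruent between vowels /i/ and /u/, so it voices to [z]. /k/ is a voiceless obstruent between vowels /o/ and /i/, so it voices to [g]. /bisuokiabhoridid/ → bizuogiabhoridid.
Rule 4 (regressive voicing assimilation): /b/ precedes the voiceless obstruent /h/, so it devoices to [p] by assimilation. /bizuogiabhoridid/ → bizuogiaphoridid.
Rule 5 (final devoicing): /d/ is a voiced obstruent in word-final position, so it devoices to [t]. /bizuogiaphoridid/ → bizuogiaphoridit.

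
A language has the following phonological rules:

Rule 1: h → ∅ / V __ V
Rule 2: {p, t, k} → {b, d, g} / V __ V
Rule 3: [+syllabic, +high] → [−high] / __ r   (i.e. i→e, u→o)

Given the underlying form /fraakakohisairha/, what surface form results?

Rule 1 (intervocalic h-deletion): /h/ occurs between vowels /o/ and /i/, so it deletes. /fraakakohisairha/ → fraakakoisairha.
Rule 2 (intervocalic voicing): /k/ is a voiceless stop between vowels /a/ and /a/, so it voices to [g]. /k/ is a voiceless stop between vowels /a/ and /o/, so it voices to [g]. /fraakakoisairha/ → fraagagoisairha.
Rule 3 (pre-rhotic lowering): /i/ is a high vowel immediately before /r/, so it lowers to [e]. /fraagagoisairha/ → fraagagoisaerha.

fraagagoisaerha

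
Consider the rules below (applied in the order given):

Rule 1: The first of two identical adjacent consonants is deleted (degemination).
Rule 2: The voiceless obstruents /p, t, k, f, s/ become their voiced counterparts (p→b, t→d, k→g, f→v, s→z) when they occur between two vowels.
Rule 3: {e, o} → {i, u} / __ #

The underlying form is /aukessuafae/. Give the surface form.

Rule 1 (degemination): /ss/ is a geminate; the first /s/ deletes. /aukessuafae/ → aukesuafae.
Rule 2 (intervocalic voicing): /k/ is a voiceless obstruent between vowels /u/ and /e/, so it voices to [g]. /s/ is a voiceless obstruent between vowels /e/ and /u/, so it voices to [z]. /f/ is a voiceless obstruent between vowels /a/ and /a/, so it voices to [v]. /aukesuafae/ → augezuavae.
Rule 3 (final vowel raising): /e/ is a mid vowel in word-final position, so it raises to [i]. /augezuavae/ → augezuavai.

augezuavai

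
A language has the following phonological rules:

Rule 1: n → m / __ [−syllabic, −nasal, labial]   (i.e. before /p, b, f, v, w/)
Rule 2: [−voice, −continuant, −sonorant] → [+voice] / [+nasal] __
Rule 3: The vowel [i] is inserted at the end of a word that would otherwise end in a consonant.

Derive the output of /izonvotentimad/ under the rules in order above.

izomvotendimadi

Rule 1 (nasal place assimilation): /n/ precedes the labial consonant /v/, so it assimilates in place to [m]. /izonvotentimad/ → izomvotentimad.
Rule 2 (post-nasal voicing): /t/ is a voiceless stop immediately after the nasal /n/, so it voices to [d]. /izomvotentimad/ → izomvotendimad.
Rule 3 (final i-epenthesis): the form ends in the consonant /d/, so [i] is inserted word-finally. /izomvotendimad/ → izomvotendimadi.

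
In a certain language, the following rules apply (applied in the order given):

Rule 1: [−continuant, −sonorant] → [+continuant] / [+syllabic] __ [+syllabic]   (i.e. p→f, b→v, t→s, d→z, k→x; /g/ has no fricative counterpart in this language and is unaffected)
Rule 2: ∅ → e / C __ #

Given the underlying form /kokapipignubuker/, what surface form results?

Rule 1 (intervocalic spirantization): /k/ is a stop between vowels /o/ and /a/, so it spirantizes to the fricative [x]. /p/ is a stop between vowels /a/ and /i/, so it spirantizes to the fricative [f]. /p/ is a stop between vowels /i/ and /i/, so it spirantizes to the fricative [f]. /b/ is a stop between vowels /u/ and /u/, so it spirantizes to the fricative [v]. /k/ is a stop between vowels /u/ and /e/, so it spirantizes to the fricative [x]. /kokapipignubuker/ → koxafifignuvuxer.
Rule 2 (final e-epenthesis): the form ends in the consonant /r/, so [e] is inserted word-finally. /koxafifignuvuxer/ → koxafifignuvuxere.

koxafifignuvuxere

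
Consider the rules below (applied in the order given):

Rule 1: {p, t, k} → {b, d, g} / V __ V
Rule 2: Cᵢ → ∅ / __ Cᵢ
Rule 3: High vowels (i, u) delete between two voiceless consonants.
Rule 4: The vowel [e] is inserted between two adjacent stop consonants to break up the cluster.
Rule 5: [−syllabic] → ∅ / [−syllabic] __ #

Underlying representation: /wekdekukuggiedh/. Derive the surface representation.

Rule 1 (intervocalic voicing): /k/ is a voiceless stop between vowels /e/ and /u/, so it voices to [g]. /k/ is a voiceless stop between vowels /u/ and /u/, so it voices to [g]. /wekdekukuggiedh/ → wekdeguguggiedh.
Rule 2 (degemination): /gg/ is a geminate; the first /g/ deletes. /wekdeguguggiedh/ → wekdegugugiedh.
Rule 3 (high vowel syncope): no segment meets the environment; /wekdegugugiedh/ is unchanged.
Rule 4 (stop-cluster e-epenthesis): /k/ and /d/ form a stop–stop cluster, so [e] is inserted between them. /wekdegugugiedh/ → wekedegugugiedh.
Rule 5 (final cluster simplification): /h/ is the second consonant of a word-final cluster /dh/, so it deletes. /wekedegugugiedh/ → wekedegugugied.

wekedegugugied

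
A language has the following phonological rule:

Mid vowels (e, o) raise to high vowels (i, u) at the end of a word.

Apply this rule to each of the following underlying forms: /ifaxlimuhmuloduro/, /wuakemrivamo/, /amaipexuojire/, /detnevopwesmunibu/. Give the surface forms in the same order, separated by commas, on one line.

ifaxlimuhmuloduru, wuakemrivamu, amaipexuojiri, detnevopwesmunibu

/ifaxlimuhmuloduro/: /o/ is a mid vowel in word-final position, so it raises to [u]. → [ifaxlimuhmuloduru].
/wuakemrivamo/: /o/ is a mid vowel in word-final position, so it raises to [u]. → [wuakemrivamu].
/amaipexuojire/: /e/ is a mid vowel in word-final position, so it raises to [i]. → [amaipexuojiri].
/detnevopwesmunibu/: the rule's environment is not met; surfaces unchanged as [detnevopwesmunibu].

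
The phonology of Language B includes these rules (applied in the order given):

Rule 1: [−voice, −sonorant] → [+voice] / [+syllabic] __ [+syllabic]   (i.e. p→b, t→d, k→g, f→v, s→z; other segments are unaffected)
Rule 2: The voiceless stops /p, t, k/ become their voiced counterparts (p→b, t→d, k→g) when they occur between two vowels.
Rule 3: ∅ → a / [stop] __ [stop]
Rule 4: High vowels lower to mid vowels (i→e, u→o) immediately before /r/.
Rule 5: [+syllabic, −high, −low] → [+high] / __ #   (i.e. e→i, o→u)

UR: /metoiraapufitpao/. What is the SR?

medoeraabuvitapau

Rule 1 (intervocalic voicing): /t/ is a voiceless obstruent between vowels /e/ and /o/, so it voices to [d]. /p/ is a voiceless obstruent between vowels /a/ and /u/, so it voices to [b]. /f/ is a voiceless obstruent between vowels /u/ and /i/, so it voices to [v]. /metoiraapufitpao/ → medoiraabuvitpao.
Rule 2 (intervocalic voicing): no segment meets the environment; /medoiraabuvitpao/ is unchanged.
Rule 3 (stop-cluster a-epenthesis): /t/ and /p/ form a stop–stop cluster, so [a] is inserted between them. /medoiraabuvitpao/ → medoiraabuvitapao.
Rule 4 (pre-rhotic lowering): /i/ is a high vowel immediately before /r/, so it lowers to [e]. /medoiraabuvitapao/ → medoeraabuvitapao.
Rule 5 (final vowel raising): /o/ is a mid vowel in word-final position, so it raises to [u]. /medoeraabuvitapao/ → medoeraabuvitapau.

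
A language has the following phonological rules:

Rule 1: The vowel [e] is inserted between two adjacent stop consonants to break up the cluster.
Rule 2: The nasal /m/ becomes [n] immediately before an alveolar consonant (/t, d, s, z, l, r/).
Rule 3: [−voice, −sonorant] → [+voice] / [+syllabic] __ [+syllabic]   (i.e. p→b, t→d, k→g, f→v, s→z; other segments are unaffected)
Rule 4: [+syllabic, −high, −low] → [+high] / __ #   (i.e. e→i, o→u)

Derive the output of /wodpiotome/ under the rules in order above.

Rule 1 (stop-cluster e-epenthesis): /d/ and /p/ form a stop–stop cluster, so [e] is inserted between them. /wodpiotome/ → wodepiotome.
Rule 2 (nasal place assimilation): no segment meets the environment; /wodepiotome/ is unchanged.
Rule 3 (intervocalic voicing): /p/ is a voiceless obstruent between vowels /e/ and /i/, so it voices to [b]. /t/ is a voiceless obstruent between vowels /o/ and /o/, so it voices to [d]. /wodepiotome/ → wodebiodome.
Rule 4 (final vowel raising): /e/ is a mid vowel in word-final position, so it raises to [i]. /wodebiodome/ → wodebiodomi.

wodebiodomi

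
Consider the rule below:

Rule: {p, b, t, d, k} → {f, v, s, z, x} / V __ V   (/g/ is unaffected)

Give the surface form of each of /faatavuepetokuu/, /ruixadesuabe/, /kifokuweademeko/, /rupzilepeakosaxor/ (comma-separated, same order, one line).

/faatavuepetokuu/: /t/ is a stop between vowels /a/ and /a/, so it spirantizes to the fricative [s]. /p/ is a stop between vowels /e/ and /e/, so it spirantizes to the fricative [f]. /t/ is a stop between vowels /e/ and /o/, so it spirantizes to the fricative [s]. /k/ is a stop between vowels /o/ and /u/, so it spirantizes to the fricative [x]. → [faasavuefesoxuu].
/ruixadesuabe/: /d/ is a stop between vowels /a/ and /e/, so it spirantizes to the fricative [z]. /b/ is a stop between vowels /a/ and /e/, so it spirantizes to the fricative [v]. → [ruixazesuave].
/kifokuweademeko/: /k/ is a stop between vowels /o/ and /u/, so it spirantizes to the fricative [x]. /d/ is a stop between vowels /a/ and /e/, so it spirantizes to the fricative [z]. /k/ is a stop between vowels /e/ and /o/, so it spirantizes to the fricative [x]. → [kifoxuweazemexo].
/rupzilepeakosaxor/: /p/ is a stop between vowels /e/ and /e/, so it spirantizes to the fricative [f]. /k/ is a stop between vowels /a/ and /o/, so it spirantizes to the fricative [x]. → [rupzilefeaxosaxor].

faasavuefesoxuu, ruixazesuave, kifoxuweazemexo, rupzilefeaxosaxor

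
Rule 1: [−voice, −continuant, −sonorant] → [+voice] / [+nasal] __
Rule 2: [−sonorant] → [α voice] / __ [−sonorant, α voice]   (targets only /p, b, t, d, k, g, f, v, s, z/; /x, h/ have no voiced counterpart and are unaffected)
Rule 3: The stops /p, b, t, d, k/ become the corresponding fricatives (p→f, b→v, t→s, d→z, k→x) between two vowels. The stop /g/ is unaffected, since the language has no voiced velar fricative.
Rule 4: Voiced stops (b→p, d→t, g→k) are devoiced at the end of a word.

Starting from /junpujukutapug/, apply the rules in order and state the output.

Rule 1 (post-nasal voicing): /p/ is a voiceless stop immediately after the nasal /n/, so it voices to [b]. /junpujukutapug/ → junbujukutapug.
Rule 2 (regressive voicing assimilation): no segment meets the environment; /junbujukutapug/ is unchanged.
Rule 3 (intervocalic spirantization): /k/ is a stop between vowels /u/ and /u/, so it spirantizes to the fricative [x]. /t/ is a stop between vowels /u/ and /a/, so it spirantizes to the fricative [s]. /p/ is a stop between vowels /a/ and /u/, so it spirantizes to the fricative [f]. /junbujukutapug/ → junbujuxusafug.
Rule 4 (final devoicing): /g/ is a voiced stop in word-final position, so it devoices to [k]. /junbujuxusafug/ → junbujuxusafuk.

junbujuxusafuk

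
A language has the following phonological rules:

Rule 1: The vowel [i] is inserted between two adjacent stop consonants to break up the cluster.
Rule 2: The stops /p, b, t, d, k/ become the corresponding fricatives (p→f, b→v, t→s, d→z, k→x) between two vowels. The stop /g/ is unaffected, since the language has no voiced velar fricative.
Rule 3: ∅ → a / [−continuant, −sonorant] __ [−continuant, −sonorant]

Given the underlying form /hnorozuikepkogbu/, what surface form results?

hnorozuixefixogivu

Rule 1 (stop-cluster i-epenthesis): /p/ and /k/ form a stop–stop cluster, so [i] is inserted between them. /g/ and /b/ form a stop–stop cluster, so [i] is inserted between them. /hnorozuikepkogbu/ → hnorozuikepikogibu.
Rule 2 (intervocalic spirantization): /k/ is a stop between vowels /i/ and /e/, so it spirantizes to the fricative [x]. /p/ is a stop between vowels /e/ and /i/, so it spirantizes to the fricative [f]. /k/ is a stop between vowels /i/ and /o/, so it spirantizes to the fricative [x]. /b/ is a stop between vowels /i/ and /u/, so it spirantizes to the fricative [v]. /hnorozuikepikogibu/ → hnorozuixefixogivu.
Rule 3 (stop-cluster a-epenthesis): no segment meets the environment; /hnorozuixefixogivu/ is unchanged.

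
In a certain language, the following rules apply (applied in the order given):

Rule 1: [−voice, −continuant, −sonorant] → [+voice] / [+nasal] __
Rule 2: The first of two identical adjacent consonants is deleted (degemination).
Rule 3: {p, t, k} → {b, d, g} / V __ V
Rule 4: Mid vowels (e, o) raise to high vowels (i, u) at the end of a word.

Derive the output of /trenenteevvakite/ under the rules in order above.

Rule 1 (post-nasal voicing): /t/ is a voiceless stop immediately after the nasal /n/, so it voices to [d]. /trenenteevvakite/ → trenendeevvakite.
Rule 2 (degemination): /vv/ is a geminate; the first /v/ deletes. /trenendeevvakite/ → trenendeevakite.
Rule 3 (intervocalic voicing): /k/ is a voiceless stop between vowels /a/ and /i/, so it voices to [g]. /t/ is a voiceless stop between vowels /i/ and /e/, so it voices to [d]. /trenendeevakite/ → trenendeevagide.
Rule 4 (final vowel raising): /e/ is a mid vowel in word-final position, so it raises to [i]. /trenendeevagide/ → trenendeevagidi.

trenendeevagidi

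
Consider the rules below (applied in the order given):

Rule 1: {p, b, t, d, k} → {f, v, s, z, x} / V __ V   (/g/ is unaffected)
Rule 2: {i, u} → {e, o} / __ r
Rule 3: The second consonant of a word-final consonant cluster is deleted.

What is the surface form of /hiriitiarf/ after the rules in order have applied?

Rule 1 (intervocalic spirantization): /t/ is a stop between vowels /i/ and /i/, so it spirantizes to the fricative [s]. /hiriitiarf/ → hiriisiarf.
Rule 2 (pre-rhotic lowering): /i/ is a high vowel immediately before /r/, so it lowers to [e]. /hiriisiarf/ → heriisiarf.
Rule 3 (final cluster simplification): /f/ is the second consonant of a word-final cluster /rf/, so it deletes. /heriisiarf/ → heriisiar.

heriisiar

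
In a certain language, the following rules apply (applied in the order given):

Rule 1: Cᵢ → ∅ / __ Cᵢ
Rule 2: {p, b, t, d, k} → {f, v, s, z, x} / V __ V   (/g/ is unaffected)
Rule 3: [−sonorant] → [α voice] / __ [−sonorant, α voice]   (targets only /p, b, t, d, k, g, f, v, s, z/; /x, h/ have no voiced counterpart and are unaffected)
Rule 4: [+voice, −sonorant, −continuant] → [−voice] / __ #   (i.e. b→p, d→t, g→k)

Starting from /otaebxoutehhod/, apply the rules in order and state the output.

Rule 1 (degemination): /hh/ is a geminate; the first /h/ deletes. /otaebxoutehhod/ → otaebxoutehod.
Rule 2 (intervocalic spirantization): /t/ is a stop between vowels /o/ and /a/, so it spirantizes to the fricative [s]. /t/ is a stop between vowels /u/ and /e/, so it spirantizes to the fricative [s]. /otaebxoutehod/ → osaebxousehod.
Rule 3 (regressive voicing assimilation): /b/ precedes the voiceless obstruent /x/, so it devoices to [p] by assimilation. /osaebxousehod/ → osaepxousehod.
Rule 4 (final devoicing): /d/ is a voiced stop in word-final position, so it devoices to [t]. /osaepxousehod/ → osaepxousehot.

osaepxousehot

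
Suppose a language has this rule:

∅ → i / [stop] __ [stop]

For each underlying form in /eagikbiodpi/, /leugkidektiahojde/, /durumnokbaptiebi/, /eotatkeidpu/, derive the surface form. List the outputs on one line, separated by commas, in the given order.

/eagikbiodpi/: /k/ and /b/ form a stop–stop cluster, so [i] is inserted between them. /d/ and /p/ form a stop–stop cluster, so [i] is inserted between them. → [eagikibiodipi].
/leugkidektiahojde/: /g/ and /k/ form a stop–stop cluster, so [i] is inserted between them. /k/ and /t/ form a stop–stop cluster, so [i] is inserted between them. → [leugikidekitiahojde].
/durumnokbaptiebi/: /k/ and /b/ form a stop–stop cluster, so [i] is inserted between them. /p/ and /t/ form a stop–stop cluster, so [i] is inserted between them. → [durumnokibapitiebi].
/eotatkeidpu/: /t/ and /k/ form a stop–stop cluster, so [i] is inserted between them. /d/ and /p/ form a stop–stop cluster, so [i] is inserted between them. → [eotatikeidipu].

eagikibiodipi, leugikidekitiahojde, durumnokibapitiebi, eotatikeidipu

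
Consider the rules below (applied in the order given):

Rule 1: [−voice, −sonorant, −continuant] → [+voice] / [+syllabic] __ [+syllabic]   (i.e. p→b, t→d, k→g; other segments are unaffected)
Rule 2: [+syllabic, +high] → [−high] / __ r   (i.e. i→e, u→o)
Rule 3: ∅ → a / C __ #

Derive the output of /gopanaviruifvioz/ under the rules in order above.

gobanaveruifvioza

Rule 1 (intervocalic voicing): /p/ is a voiceless stop between vowels /o/ and /a/, so it voices to [b]. /gopanaviruifvioz/ → gobanaviruifvioz.
Rule 2 (pre-rhotic lowering): /i/ is a high vowel immediately before /r/, so it lowers to [e]. /gobanaviruifvioz/ → gobanaveruifvioz.
Rule 3 (final a-epenthesis): the form ends in the consonant /z/, so [a] is inserted word-finally. /gobanaveruifvioz/ → gobanaveruifvioza.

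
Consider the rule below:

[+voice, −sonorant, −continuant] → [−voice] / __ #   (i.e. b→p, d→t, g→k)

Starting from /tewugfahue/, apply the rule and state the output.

tewugfahue

No segment of /tewugfahue/ meets the structural description of the rule, so the form surfaces unchanged.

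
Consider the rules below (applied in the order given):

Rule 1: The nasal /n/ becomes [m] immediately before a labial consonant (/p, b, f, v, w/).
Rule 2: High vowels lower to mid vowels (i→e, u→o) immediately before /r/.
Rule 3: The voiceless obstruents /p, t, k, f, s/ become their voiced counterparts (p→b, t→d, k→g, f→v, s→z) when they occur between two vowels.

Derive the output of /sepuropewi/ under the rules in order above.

seborobewi

Rule 1 (nasal place assimilation): no segment meets the environment; /sepuropewi/ is unchanged.
Rule 2 (pre-rhotic lowering): /u/ is a high vowel immediately before /r/, so it lowers to [o]. /sepuropewi/ → seporopewi.
Rule 3 (intervocalic voicing): /p/ is a voiceless obstruent between vowels /e/ and /o/, so it voices to [b]. /p/ is a voiceless obstruent between vowels /o/ and /e/, so it voices to [b]. /seporopewi/ → seborobewi.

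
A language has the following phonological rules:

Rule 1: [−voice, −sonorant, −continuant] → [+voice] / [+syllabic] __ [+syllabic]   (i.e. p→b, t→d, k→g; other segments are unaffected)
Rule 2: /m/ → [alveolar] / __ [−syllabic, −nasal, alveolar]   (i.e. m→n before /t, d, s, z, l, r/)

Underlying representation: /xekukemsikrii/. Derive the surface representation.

Rule 1 (intervocalic voicing): /k/ is a voiceless stop between vowels /e/ and /u/, so it voices to [g]. /k/ is a voiceless stop between vowels /u/ and /e/, so it voices to [g]. /xekukemsikrii/ → xegugemsikrii.
Rule 2 (nasal place assimilation): /m/ precedes the alveolar consonant /s/, so it assimilates in place to [n]. /xegugemsikrii/ → xegugensikrii.

xegugensikrii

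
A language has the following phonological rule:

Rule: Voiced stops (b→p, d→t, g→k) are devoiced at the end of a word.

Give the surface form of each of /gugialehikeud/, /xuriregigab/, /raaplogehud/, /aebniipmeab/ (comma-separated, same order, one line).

/gugialehikeud/: /d/ is a voiced stop in word-final position, so it devoices to [t]. → [gugialehikeut].
/xuriregigab/: /b/ is a voiced stop in word-final position, so it devoices to [p]. → [xuriregigap].
/raaplogehud/: /d/ is a voiced stop in word-final position, so it devoices to [t]. → [raaplogehut].
/aebniipmeab/: /b/ is a voiced stop in word-final position, so it devoices to [p]. → [aebniipmeap].

gugialehikeut, xuriregigap, raaplogehut, aebniipmeap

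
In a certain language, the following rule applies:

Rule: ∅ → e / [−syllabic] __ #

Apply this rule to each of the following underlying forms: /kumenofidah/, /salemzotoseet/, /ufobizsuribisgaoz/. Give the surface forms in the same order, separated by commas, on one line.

/kumenofidah/: the form ends in the consonant /h/, so [e] is inserted word-finally. → [kumenofidahe].
/salemzotoseet/: the form ends in the consonant /t/, so [e] is inserted word-finally. → [salemzotoseete].
/ufobizsuribisgaoz/: the form ends in the consonant /z/, so [e] is inserted word-finally. → [ufobizsuribisgaoze].

kumenofidahe, salemzotoseete, ufobizsuribisgaoze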